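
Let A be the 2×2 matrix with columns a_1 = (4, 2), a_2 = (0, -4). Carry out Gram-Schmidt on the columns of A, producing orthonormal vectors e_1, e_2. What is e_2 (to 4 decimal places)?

a_1 = (4, 2); ‖a_1‖ = 4.4721, so e_1 = (0.8944, 0.4472).
e_1·a_2 = 0.8944·0 + 0.4472·(-4) = -1.7889.
u_2 = a_2 + 1.7889·e_1 = (1.6000, -3.2000).
‖u_2‖ = 3.5777, so e_2 = (0.4472, -0.8944).

e_2 = (0.4472, -0.8944)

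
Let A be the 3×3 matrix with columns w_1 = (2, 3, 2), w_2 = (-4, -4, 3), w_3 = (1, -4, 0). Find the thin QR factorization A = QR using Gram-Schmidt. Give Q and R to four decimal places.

Q = [[0.4851, -0.4334, 0.7595], [0.7276, -0.2817, -0.6255], [0.4851, 0.8560, 0.1787]], R = [[4.1231, -3.3955, -2.4254], [0.0000, 5.4287, 0.6935], [0.0000, 0.0000, 3.2614]]

w_1 = (2, 3, 2); ‖w_1‖ = 4.1231, so e_1 = (0.4851, 0.7276, 0.4851).
e_1·w_2 = 0.4851·(-4) + 0.7276·(-4) + 0.4851·3 = -3.3955.
u_2 = w_2 + 3.3955·e_1 = (-2.3529, -1.5294, 4.6471).
‖u_2‖ = 5.4287, so e_2 = (-0.4334, -0.2817, 0.8560).
e_1·w_3 = 0.4851·1 + 0.7276·(-4) + 0.4851·0 = -2.4254; e_2·w_3 = (-0.4334)·1 + (-0.2817)·(-4) + 0.8560·0 = 0.6935.
u_3 = w_3 + 2.4254·e_1 − 0.6935·e_2 = (2.4770, -2.0399, 0.5828).
‖u_3‖ = 3.2614, so e_3 = (0.7595, -0.6255, 0.1787).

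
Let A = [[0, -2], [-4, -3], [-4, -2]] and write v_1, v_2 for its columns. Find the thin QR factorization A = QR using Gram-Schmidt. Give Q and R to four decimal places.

Q = [[0.0000, -0.9428], [-0.7071, -0.2357], [-0.7071, 0.2357]], R = [[5.6569, 3.5355], [0.0000, 2.1213]]

q_1 = v_1/‖v_1‖ = (0, -4, -4)/5.6569 = (0.0000, -0.7071, -0.7071).
r_{12} = q_1·v_2 = 3.5355.
u_2 = v_2 − 3.5355·q_1 = (-2.0000, -0.5000, 0.5000).
‖u_2‖ = 2.1213, so q_2 = (-0.9428, -0.2357, 0.2357).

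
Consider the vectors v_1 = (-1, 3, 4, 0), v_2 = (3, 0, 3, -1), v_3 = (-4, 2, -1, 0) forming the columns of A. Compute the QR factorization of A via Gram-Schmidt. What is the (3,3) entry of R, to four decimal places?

r_{33} = 1.1210

v_1 = (-1, 3, 4, 0); ‖v_1‖ = 5.0990, so e_1 = (-0.1961, 0.5883, 0.7845, 0.0000).
e_1·v_2 = (-0.1961)·3 + 0.5883·0 + 0.7845·3 + 0.0000·(-1) = 1.7650.
u_2 = v_2 − 1.7650·e_1 = (3.3462, -1.0385, 1.6154, -1.0000).
‖u_2‖ = 3.9856, so e_2 = (0.8396, -0.2606, 0.4053, -0.2509).
e_1·v_3 = (-0.1961)·(-4) + 0.5883·2 + 0.7845·(-1) + 0.0000·0 = 1.1767; e_2·v_3 = 0.8396·(-4) + (-0.2606)·2 + 0.4053·(-1) + (-0.2509)·0 = -4.2847.
u_3 = v_3 − 1.1767·e_1 + 4.2847·e_2 = (-0.1719, 0.1913, -0.1864, -1.0751).
r_{33} = ‖u_3‖ = 1.1210.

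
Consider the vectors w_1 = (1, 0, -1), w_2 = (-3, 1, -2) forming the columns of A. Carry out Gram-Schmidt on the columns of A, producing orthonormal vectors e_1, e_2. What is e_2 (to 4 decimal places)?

w_1 = (1, 0, -1); ‖w_1‖ = 1.4142, so e_1 = (0.7071, 0.0000, -0.7071).
e_1·w_2 = 0.7071·(-3) + 0.0000·1 + (-0.7071)·(-2) = -0.7071.
u_2 = w_2 + 0.7071·e_1 = (-2.5000, 1.0000, -2.5000).
‖u_2‖ = 3.6742, so e_2 = (-0.6804, 0.2722, -0.6804).

e_2 = (-0.6804, 0.2722, -0.6804)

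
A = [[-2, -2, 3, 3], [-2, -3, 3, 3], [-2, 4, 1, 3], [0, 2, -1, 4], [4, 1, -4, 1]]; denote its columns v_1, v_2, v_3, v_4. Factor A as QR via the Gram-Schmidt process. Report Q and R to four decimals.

Q = [[-0.3780, -0.2747, 0.5260, 0.2998], [-0.3780, -0.4496, 0.0395, 0.4644], [-0.3780, 0.7743, 0.4340, 0.0329], [0.0000, 0.3497, -0.5326, 0.7312], [0.7559, 0.0250, 0.4997, 0.3985]], R = [[5.2915, 1.1339, -5.6695, -2.6458], [0.0000, 5.7196, -1.8483, 1.5735], [0.0000, 0.0000, 0.6641, 1.3677], [0.0000, 0.0000, 0.0000, 5.7143]]

e_1 = v_1/‖v_1‖ = (-2, -2, -2, 0, 4)/5.2915 = (-0.3780, -0.3780, -0.3780, 0.0000, 0.7559).
r_{12} = e_1·v_2 = 1.1339.
u_2 = v_2 − 1.1339·e_1 = (-1.5714, -2.5714, 4.4286, 2.0000, 0.1429).
‖u_2‖ = 5.7196, so e_2 = (-0.2747, -0.4496, 0.7743, 0.3497, 0.0250).
r_{13} = e_1·v_3 = -5.6695; r_{23} = e_2·v_3 = -1.8483.
u_3 = v_3 + 5.6695·e_1 + 1.8483·e_2 = (0.3493, 0.0262, 0.2882, -0.3537, 0.3319).
‖u_3‖ = 0.6641, so e_3 = (0.5260, 0.0395, 0.4340, -0.5326, 0.4997).
r_{14} = e_1·v_4 = -2.6458; r_{24} = e_2·v_4 = 1.5735; r_{34} = e_3·v_4 = 1.3677.
u_4 = v_4 + 2.6458·e_1 − 1.5735·e_2 − 1.3677·e_3 = (1.7129, 2.6535, 0.1881, 4.1782, 2.2772).
‖u_4‖ = 5.7143, so e_4 = (0.2998, 0.4644, 0.0329, 0.7312, 0.3985).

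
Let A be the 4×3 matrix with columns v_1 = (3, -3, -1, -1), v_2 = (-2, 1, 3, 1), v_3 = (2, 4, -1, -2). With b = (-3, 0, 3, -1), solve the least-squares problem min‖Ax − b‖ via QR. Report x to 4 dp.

x = (0.0622, 0.9604, -0.0804)

e_1 = v_1/‖v_1‖ = (3, -3, -1, -1)/4.4721 = (0.6708, -0.6708, -0.2236, -0.2236).
r_{12} = e_1·v_2 = -2.9069.
u_2 = v_2 + 2.9069·e_1 = (-0.0500, -0.9500, 2.3500, 0.3500).
‖u_2‖ = 2.5593, so e_2 = (-0.0195, -0.3712, 0.9182, 0.1368).
r_{13} = e_1·v_3 = -0.6708; r_{23} = e_2·v_3 = -2.7156.
u_3 = v_3 + 0.6708·e_1 + 2.7156·e_2 = (2.3969, 2.5420, 1.3435, -1.7786).
‖u_3‖ = 4.1443, so e_3 = (0.5784, 0.6134, 0.3242, -0.4292).
Qᵀb = (-2.4597, 2.6765, -0.3334).
Back-substitute: x_3 = -0.3334/4.1443 = -0.0804.
x_2 = (2.6765 + 2.7156·(-0.0804))/2.5593 = 0.9604.
x_1 = (-2.4597 + 2.9069·0.9604 + 0.6708·(-0.0804))/4.4721 = 0.0622.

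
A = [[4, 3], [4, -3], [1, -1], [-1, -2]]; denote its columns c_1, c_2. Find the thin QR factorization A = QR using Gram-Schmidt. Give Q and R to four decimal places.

c_1 = (4, 4, 1, -1); ‖c_1‖ = 5.8310, so e_1 = (0.6860, 0.6860, 0.1715, -0.1715).
e_1·c_2 = 0.6860·3 + 0.6860·(-3) + 0.1715·(-1) + (-0.1715)·(-2) = 0.1715.
u_2 = c_2 − 0.1715·e_1 = (2.8824, -3.1176, -1.0294, -1.9706).
‖u_2‖ = 4.7928, so e_2 = (0.6014, -0.6505, -0.2148, -0.4112).

Q = [[0.6860, 0.6014], [0.6860, -0.6505], [0.1715, -0.2148], [-0.1715, -0.4112]], R = [[5.8310, 0.1715], [0.0000, 4.7928]]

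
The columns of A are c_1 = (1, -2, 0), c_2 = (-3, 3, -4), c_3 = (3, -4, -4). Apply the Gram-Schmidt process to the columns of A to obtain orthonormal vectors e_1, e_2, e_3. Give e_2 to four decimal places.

c_1 = (1, -2, 0); ‖c_1‖ = 2.2361, so e_1 = (0.4472, -0.8944, 0.0000).
e_1·c_2 = 0.4472·(-3) + (-0.8944)·3 + 0.0000·(-4) = -4.0249.
u_2 = c_2 + 4.0249·e_1 = (-1.2000, -0.6000, -4.0000).
‖u_2‖ = 4.2190, so e_2 = (-0.2844, -0.1422, -0.9481).

e_2 = (-0.2844, -0.1422, -0.9481)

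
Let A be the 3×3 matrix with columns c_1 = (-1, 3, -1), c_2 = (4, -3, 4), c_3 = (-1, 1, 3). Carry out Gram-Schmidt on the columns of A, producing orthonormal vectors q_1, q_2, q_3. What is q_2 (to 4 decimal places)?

c_1 = (-1, 3, -1); ‖c_1‖ = 3.3166, so q_1 = (-0.3015, 0.9045, -0.3015).
q_1·c_2 = (-0.3015)·4 + 0.9045·(-3) + (-0.3015)·4 = -5.1257.
u_2 = c_2 + 5.1257·q_1 = (2.4545, 1.6364, 2.4545).
‖u_2‖ = 3.8376, so q_2 = (0.6396, 0.4264, 0.6396).

q_2 = (0.6396, 0.4264, 0.6396)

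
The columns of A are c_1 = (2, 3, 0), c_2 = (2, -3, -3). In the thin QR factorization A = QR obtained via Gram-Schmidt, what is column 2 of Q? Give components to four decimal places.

q_1 = c_1/‖c_1‖ = (2, 3, 0)/3.6056 = (0.5547, 0.8321, 0.0000).
r_{12} = q_1·c_2 = -1.3868.
u_2 = c_2 + 1.3868·q_1 = (2.7692, -1.8462, -3.0000).
‖u_2‖ = 4.4807, so q_2 = (0.6180, -0.4120, -0.6695).

q_2 = (0.6180, -0.4120, -0.6695)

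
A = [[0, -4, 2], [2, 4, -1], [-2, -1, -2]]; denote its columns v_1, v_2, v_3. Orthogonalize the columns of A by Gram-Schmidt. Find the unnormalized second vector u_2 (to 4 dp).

v_1 = (0, 2, -2); ‖v_1‖ = 2.8284, so e_1 = (0.0000, 0.7071, -0.7071).
e_1·v_2 = 0.0000·(-4) + 0.7071·4 + (-0.7071)·(-1) = 3.5355.
u_2 = v_2 − 3.5355·e_1 = (-4.0000, 1.5000, 1.5000).

u_2 = (-4.0000, 1.5000, 1.5000)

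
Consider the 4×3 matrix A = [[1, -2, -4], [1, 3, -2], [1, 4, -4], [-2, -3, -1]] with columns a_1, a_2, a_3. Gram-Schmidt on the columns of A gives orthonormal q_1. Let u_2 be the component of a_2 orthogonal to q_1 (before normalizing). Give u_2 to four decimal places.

u_2 = (-3.5714, 1.4286, 2.4286, 0.1429)

q_1 = a_1/‖a_1‖ = (1, 1, 1, -2)/2.6458 = (0.3780, 0.3780, 0.3780, -0.7559).
r_{12} = q_1·a_2 = 4.1576.
u_2 = a_2 − 4.1576·q_1 = (-3.5714, 1.4286, 2.4286, 0.1429).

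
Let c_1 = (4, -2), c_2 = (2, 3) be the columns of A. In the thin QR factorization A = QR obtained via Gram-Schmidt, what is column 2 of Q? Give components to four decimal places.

e_1 = c_1/‖c_1‖ = (4, -2)/4.4721 = (0.8944, -0.4472).
r_{12} = e_1·c_2 = 0.4472.
u_2 = c_2 − 0.4472·e_1 = (1.6000, 3.2000).
‖u_2‖ = 3.5777, so e_2 = (0.4472, 0.8944).

e_2 = (0.4472, 0.8944)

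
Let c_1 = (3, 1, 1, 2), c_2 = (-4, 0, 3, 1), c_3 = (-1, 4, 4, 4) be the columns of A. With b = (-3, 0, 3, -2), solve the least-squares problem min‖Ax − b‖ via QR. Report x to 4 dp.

x = (-0.2351, 0.7428, -0.0979)

q_1 = c_1/‖c_1‖ = (3, 1, 1, 2)/3.8730 = (0.7746, 0.2582, 0.2582, 0.5164).
r_{12} = q_1·c_2 = -1.8074.
u_2 = c_2 + 1.8074·q_1 = (-2.6000, 0.4667, 3.4667, 1.9333).
‖u_2‖ = 4.7679, so q_2 = (-0.5453, 0.0979, 0.7271, 0.4055).
r_{13} = q_1·c_3 = 3.3566; r_{23} = q_2·c_3 = 5.4671.
u_3 = c_3 − 3.3566·q_1 − 5.4671·q_2 = (-0.6188, 2.5982, -0.8416, 0.0499).
‖u_3‖ = 2.8008, so q_3 = (-0.2209, 0.9277, -0.3005, 0.0178).
Qᵀb = (-2.5820, 3.0062, -0.2743).
Back-substitute: x_3 = -0.2743/2.8008 = -0.0979.
x_2 = (3.0062 − 5.4671·(-0.0979))/4.7679 = 0.7428.
x_1 = (-2.5820 + 1.8074·0.7428 − 3.3566·(-0.0979))/3.8730 = -0.2351.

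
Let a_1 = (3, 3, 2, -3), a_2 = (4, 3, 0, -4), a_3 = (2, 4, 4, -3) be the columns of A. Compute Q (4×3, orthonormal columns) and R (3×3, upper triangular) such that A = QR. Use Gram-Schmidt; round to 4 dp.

a_1 = (3, 3, 2, -3); ‖a_1‖ = 5.5678, so q_1 = (0.5388, 0.5388, 0.3592, -0.5388).
q_1·a_2 = 0.5388·4 + 0.5388·3 + 0.3592·0 + (-0.5388)·(-4) = 5.9270.
u_2 = a_2 − 5.9270·q_1 = (0.8065, -0.1935, -2.1290, -0.8065).
‖u_2‖ = 2.4230, so q_2 = (0.3328, -0.0799, -0.8787, -0.3328).
q_1·a_3 = 0.5388·2 + 0.5388·4 + 0.3592·4 + (-0.5388)·(-3) = 6.2862; q_2·a_3 = 0.3328·2 + (-0.0799)·4 + (-0.8787)·4 + (-0.3328)·(-3) = -2.1701.
u_3 = a_3 − 6.2862·q_1 + 2.1701·q_2 = (-0.6648, 0.4396, -0.1648, -0.3352).
‖u_3‖ = 0.8802, so q_3 = (-0.7553, 0.4994, -0.1873, -0.3808).

Q = [[0.5388, 0.3328, -0.7553], [0.5388, -0.0799, 0.4994], [0.3592, -0.8787, -0.1873], [-0.5388, -0.3328, -0.3808]], R = [[5.5678, 5.9270, 6.2862], [0.0000, 2.4230, -2.1701], [0.0000, 0.0000, 0.8802]]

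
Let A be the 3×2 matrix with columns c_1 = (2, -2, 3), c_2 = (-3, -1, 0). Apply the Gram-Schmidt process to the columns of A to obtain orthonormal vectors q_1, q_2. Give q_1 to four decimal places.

q_1 = c_1/‖c_1‖ = (2, -2, 3)/4.1231 = (0.4851, -0.4851, 0.7276).

q_1 = (0.4851, -0.4851, 0.7276)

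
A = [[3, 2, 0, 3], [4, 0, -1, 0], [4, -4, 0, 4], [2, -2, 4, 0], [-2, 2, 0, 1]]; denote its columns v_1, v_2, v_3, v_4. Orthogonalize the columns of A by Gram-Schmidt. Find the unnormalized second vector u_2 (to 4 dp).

q_1 = v_1/‖v_1‖ = (3, 4, 4, 2, -2)/7.0000 = (0.4286, 0.5714, 0.5714, 0.2857, -0.2857).
r_{12} = q_1·v_2 = -2.5714.
u_2 = v_2 + 2.5714·q_1 = (3.1020, 1.4694, -2.5306, -1.2653, 1.2653).

u_2 = (3.1020, 1.4694, -2.5306, -1.2653, 1.2653)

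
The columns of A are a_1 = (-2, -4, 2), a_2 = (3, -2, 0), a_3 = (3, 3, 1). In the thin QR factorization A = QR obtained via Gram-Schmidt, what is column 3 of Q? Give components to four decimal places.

q_3 = (0.2279, 0.3419, 0.9117)

a_1 = (-2, -4, 2); ‖a_1‖ = 4.8990, so q_1 = (-0.4082, -0.8165, 0.4082).
q_1·a_2 = (-0.4082)·3 + (-0.8165)·(-2) + 0.4082·0 = 0.4082.
u_2 = a_2 − 0.4082·q_1 = (3.1667, -1.6667, -0.1667).
‖u_2‖ = 3.5824, so q_2 = (0.8840, -0.4652, -0.0465).
q_1·a_3 = (-0.4082)·3 + (-0.8165)·3 + 0.4082·1 = -3.2660; q_2·a_3 = 0.8840·3 + (-0.4652)·3 + (-0.0465)·1 = 1.2096.
u_3 = a_3 + 3.2660·q_1 − 1.2096·q_2 = (0.5974, 0.8961, 2.3896).
‖u_3‖ = 2.6211, so q_3 = (0.2279, 0.3419, 0.9117).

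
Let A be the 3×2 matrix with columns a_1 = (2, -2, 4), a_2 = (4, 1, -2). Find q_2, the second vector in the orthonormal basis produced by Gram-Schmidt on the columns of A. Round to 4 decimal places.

q_2 = (0.9129, 0.1826, -0.3651)

a_1 = (2, -2, 4); ‖a_1‖ = 4.8990, so q_1 = (0.4082, -0.4082, 0.8165).
q_1·a_2 = 0.4082·4 + (-0.4082)·1 + 0.8165·(-2) = -0.4082.
u_2 = a_2 + 0.4082·q_1 = (4.1667, 0.8333, -1.6667).
‖u_2‖ = 4.5644, so q_2 = (0.9129, 0.1826, -0.3651).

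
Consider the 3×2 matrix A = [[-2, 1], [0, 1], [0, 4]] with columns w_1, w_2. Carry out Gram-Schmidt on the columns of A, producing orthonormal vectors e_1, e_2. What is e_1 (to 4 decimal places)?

e_1 = (-1.0000, 0.0000, 0.0000)

w_1 = (-2, 0, 0); ‖w_1‖ = 2.0000, so e_1 = (-1.0000, 0.0000, 0.0000).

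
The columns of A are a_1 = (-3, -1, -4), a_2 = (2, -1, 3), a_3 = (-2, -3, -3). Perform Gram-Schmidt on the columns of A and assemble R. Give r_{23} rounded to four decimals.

r_{23} = 2.1966

e_1 = a_1/‖a_1‖ = (-3, -1, -4)/5.0990 = (-0.5883, -0.1961, -0.7845).
r_{12} = e_1·a_2 = -3.3340.
u_2 = a_2 + 3.3340·e_1 = (0.0385, -1.6538, 0.3846).
‖u_2‖ = 1.6984, so e_2 = (0.0226, -0.9738, 0.2265).
r_{23} = e_2·a_3 = 2.1966.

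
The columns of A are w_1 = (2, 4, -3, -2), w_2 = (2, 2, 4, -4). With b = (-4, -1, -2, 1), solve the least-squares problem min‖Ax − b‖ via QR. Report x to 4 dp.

x = (-0.1146, -0.5271)

e_1 = w_1/‖w_1‖ = (2, 4, -3, -2)/5.7446 = (0.3482, 0.6963, -0.5222, -0.3482).
r_{12} = e_1·w_2 = 1.3926.
u_2 = w_2 − 1.3926·e_1 = (1.5152, 1.0303, 4.7273, -3.5152).
‖u_2‖ = 6.1693, so e_2 = (0.2456, 0.1670, 0.7663, -0.5698).
Qᵀb = (-1.3926, -3.2517).
Back-substitute: x_2 = -3.2517/6.1693 = -0.5271.
x_1 = (-1.3926 − 1.3926·(-0.5271))/5.7446 = -0.1146.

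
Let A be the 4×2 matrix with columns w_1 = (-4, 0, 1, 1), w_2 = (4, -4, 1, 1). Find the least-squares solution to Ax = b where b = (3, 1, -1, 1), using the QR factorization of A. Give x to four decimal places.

q_1 = w_1/‖w_1‖ = (-4, 0, 1, 1)/4.2426 = (-0.9428, 0.0000, 0.2357, 0.2357).
r_{12} = q_1·w_2 = -3.2998.
u_2 = w_2 + 3.2998·q_1 = (0.8889, -4.0000, 1.7778, 1.7778).
‖u_2‖ = 4.8074, so q_2 = (0.1849, -0.8321, 0.3698, 0.3698).
Qᵀb = (-2.8284, -0.2774).
Back-substitute: x_2 = -0.2774/4.8074 = -0.0577.
x_1 = (-2.8284 + 3.2998·(-0.0577))/4.2426 = -0.7115.

x = (-0.7115, -0.0577)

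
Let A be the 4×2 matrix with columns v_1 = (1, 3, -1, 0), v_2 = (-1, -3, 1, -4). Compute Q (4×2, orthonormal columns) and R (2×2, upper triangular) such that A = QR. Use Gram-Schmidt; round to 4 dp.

v_1 = (1, 3, -1, 0); ‖v_1‖ = 3.3166, so e_1 = (0.3015, 0.9045, -0.3015, 0.0000).
e_1·v_2 = 0.3015·(-1) + 0.9045·(-3) + (-0.3015)·1 + 0.0000·(-4) = -3.3166.
u_2 = v_2 + 3.3166·e_1 = (0.0000, 0.0000, 0.0000, -4.0000).
‖u_2‖ = 4.0000, so e_2 = (0.0000, 0.0000, 0.0000, -1.0000).

Q = [[0.3015, 0.0000], [0.9045, 0.0000], [-0.3015, 0.0000], [0.0000, -1.0000]], R = [[3.3166, -3.3166], [0.0000, 4.0000]]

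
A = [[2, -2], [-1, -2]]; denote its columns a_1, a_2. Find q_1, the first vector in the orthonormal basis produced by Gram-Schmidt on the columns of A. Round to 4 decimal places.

q_1 = (0.8944, -0.4472)

a_1 = (2, -1); ‖a_1‖ = 2.2361, so q_1 = (0.8944, -0.4472).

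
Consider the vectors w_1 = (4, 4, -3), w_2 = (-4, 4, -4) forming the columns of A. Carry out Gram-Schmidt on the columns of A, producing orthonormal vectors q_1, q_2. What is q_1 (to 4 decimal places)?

q_1 = (0.6247, 0.6247, -0.4685)

q_1 = w_1/‖w_1‖ = (4, 4, -3)/6.4031 = (0.6247, 0.6247, -0.4685).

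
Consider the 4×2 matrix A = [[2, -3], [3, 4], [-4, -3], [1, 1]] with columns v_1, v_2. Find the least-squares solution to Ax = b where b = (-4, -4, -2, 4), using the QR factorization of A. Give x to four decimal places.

x = (-0.5718, 0.4819)

v_1 = (2, 3, -4, 1); ‖v_1‖ = 5.4772, so q_1 = (0.3651, 0.5477, -0.7303, 0.1826).
q_1·v_2 = 0.3651·(-3) + 0.5477·4 + (-0.7303)·(-3) + 0.1826·1 = 3.4689.
u_2 = v_2 − 3.4689·q_1 = (-4.2667, 2.1000, -0.4667, 0.3667).
‖u_2‖ = 4.7924, so q_2 = (-0.8903, 0.4382, -0.0974, 0.0765).
Qᵀb = (-1.4606, 2.3092).
Back-substitute: x_2 = 2.3092/4.7924 = 0.4819.
x_1 = (-1.4606 − 3.4689·0.4819)/5.4772 = -0.5718.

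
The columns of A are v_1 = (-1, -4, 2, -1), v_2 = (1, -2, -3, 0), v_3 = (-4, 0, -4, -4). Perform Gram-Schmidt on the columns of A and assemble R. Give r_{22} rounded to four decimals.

q_1 = v_1/‖v_1‖ = (-1, -4, 2, -1)/4.6904 = (-0.2132, -0.8528, 0.4264, -0.2132).
r_{12} = q_1·v_2 = 0.2132.
u_2 = v_2 − 0.2132·q_1 = (1.0455, -1.8182, -3.0909, 0.0455).
r_{22} = ‖u_2‖ = 3.7356.

r_{22} = 3.7356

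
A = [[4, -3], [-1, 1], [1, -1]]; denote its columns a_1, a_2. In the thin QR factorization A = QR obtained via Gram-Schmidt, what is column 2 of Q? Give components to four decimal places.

e_2 = (0.3333, 0.6667, -0.6667)

a_1 = (4, -1, 1); ‖a_1‖ = 4.2426, so e_1 = (0.9428, -0.2357, 0.2357).
e_1·a_2 = 0.9428·(-3) + (-0.2357)·1 + 0.2357·(-1) = -3.2998.
u_2 = a_2 + 3.2998·e_1 = (0.1111, 0.2222, -0.2222).
‖u_2‖ = 0.3333, so e_2 = (0.3333, 0.6667, -0.6667).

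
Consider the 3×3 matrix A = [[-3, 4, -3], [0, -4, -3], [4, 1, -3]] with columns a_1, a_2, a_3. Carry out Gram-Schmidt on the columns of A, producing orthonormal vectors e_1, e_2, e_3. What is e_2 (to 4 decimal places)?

e_2 = (0.5510, -0.7250, 0.4132)

a_1 = (-3, 0, 4); ‖a_1‖ = 5.0000, so e_1 = (-0.6000, 0.0000, 0.8000).
e_1·a_2 = (-0.6000)·4 + 0.0000·(-4) + 0.8000·1 = -1.6000.
u_2 = a_2 + 1.6000·e_1 = (3.0400, -4.0000, 2.2800).
‖u_2‖ = 5.5172, so e_2 = (0.5510, -0.7250, 0.4132).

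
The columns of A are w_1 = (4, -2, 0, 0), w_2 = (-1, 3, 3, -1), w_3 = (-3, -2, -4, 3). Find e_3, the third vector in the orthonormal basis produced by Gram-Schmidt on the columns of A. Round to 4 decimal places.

w_1 = (4, -2, 0, 0); ‖w_1‖ = 4.4721, so e_1 = (0.8944, -0.4472, 0.0000, 0.0000).
e_1·w_2 = 0.8944·(-1) + (-0.4472)·3 + 0.0000·3 + 0.0000·(-1) = -2.2361.
u_2 = w_2 + 2.2361·e_1 = (1.0000, 2.0000, 3.0000, -1.0000).
‖u_2‖ = 3.8730, so e_2 = (0.2582, 0.5164, 0.7746, -0.2582).
e_1·w_3 = 0.8944·(-3) + (-0.4472)·(-2) + 0.0000·(-4) + 0.0000·3 = -1.7889; e_2·w_3 = 0.2582·(-3) + 0.5164·(-2) + 0.7746·(-4) + (-0.2582)·3 = -5.6804.
u_3 = w_3 + 1.7889·e_1 + 5.6804·e_2 = (0.0667, 0.1333, 0.4000, 1.5333).
‖u_3‖ = 1.5916, so e_3 = (0.0419, 0.0838, 0.2513, 0.9634).

e_3 = (0.0419, 0.0838, 0.2513, 0.9634)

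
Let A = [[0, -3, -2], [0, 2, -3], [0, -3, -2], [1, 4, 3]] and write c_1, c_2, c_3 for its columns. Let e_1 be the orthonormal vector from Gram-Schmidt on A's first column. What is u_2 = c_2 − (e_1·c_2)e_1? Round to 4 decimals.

c_1 = (0, 0, 0, 1); ‖c_1‖ = 1.0000, so e_1 = (0.0000, 0.0000, 0.0000, 1.0000).
e_1·c_2 = 0.0000·(-3) + 0.0000·2 + 0.0000·(-3) + 1.0000·4 = 4.0000.
u_2 = c_2 − 4.0000·e_1 = (-3.0000, 2.0000, -3.0000, 0.0000).

u_2 = (-3.0000, 2.0000, -3.0000, 0.0000)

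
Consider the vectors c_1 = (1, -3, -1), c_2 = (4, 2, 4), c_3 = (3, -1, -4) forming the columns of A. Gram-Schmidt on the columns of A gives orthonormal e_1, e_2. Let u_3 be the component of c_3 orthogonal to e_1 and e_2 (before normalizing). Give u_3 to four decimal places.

u_3 = (2.1667, 1.7333, -3.0333)

e_1 = c_1/‖c_1‖ = (1, -3, -1)/3.3166 = (0.3015, -0.9045, -0.3015).
r_{12} = e_1·c_2 = -1.8091.
u_2 = c_2 + 1.8091·e_1 = (4.5455, 0.3636, 3.4545).
‖u_2‖ = 5.7208, so e_2 = (0.7946, 0.0636, 0.6039).
r_{13} = e_1·c_3 = 3.0151; r_{23} = e_2·c_3 = -0.0953.
u_3 = c_3 − 3.0151·e_1 + 0.0953·e_2 = (2.1667, 1.7333, -3.0333).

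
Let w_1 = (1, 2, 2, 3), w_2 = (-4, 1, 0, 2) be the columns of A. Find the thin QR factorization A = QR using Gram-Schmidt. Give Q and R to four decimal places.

w_1 = (1, 2, 2, 3); ‖w_1‖ = 4.2426, so q_1 = (0.2357, 0.4714, 0.4714, 0.7071).
q_1·w_2 = 0.2357·(-4) + 0.4714·1 + 0.4714·0 + 0.7071·2 = 0.9428.
u_2 = w_2 − 0.9428·q_1 = (-4.2222, 0.5556, -0.4444, 1.3333).
‖u_2‖ = 4.4845, so q_2 = (-0.9415, 0.1239, -0.0991, 0.2973).

Q = [[0.2357, -0.9415], [0.4714, 0.1239], [0.4714, -0.0991], [0.7071, 0.2973]], R = [[4.2426, 0.9428], [0.0000, 4.4845]]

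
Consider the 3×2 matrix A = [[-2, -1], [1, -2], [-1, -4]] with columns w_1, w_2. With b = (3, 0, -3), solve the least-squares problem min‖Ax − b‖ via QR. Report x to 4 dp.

w_1 = (-2, 1, -1); ‖w_1‖ = 2.4495, so e_1 = (-0.8165, 0.4082, -0.4082).
e_1·w_2 = (-0.8165)·(-1) + 0.4082·(-2) + (-0.4082)·(-4) = 1.6330.
u_2 = w_2 − 1.6330·e_1 = (0.3333, -2.6667, -3.3333).
‖u_2‖ = 4.2817, so e_2 = (0.0778, -0.6228, -0.7785).
Qᵀb = (-1.2247, 2.5690).
Back-substitute: x_2 = 2.5690/4.2817 = 0.6000.
x_1 = (-1.2247 − 1.6330·0.6000)/2.4495 = -0.9000.

x = (-0.9000, 0.6000)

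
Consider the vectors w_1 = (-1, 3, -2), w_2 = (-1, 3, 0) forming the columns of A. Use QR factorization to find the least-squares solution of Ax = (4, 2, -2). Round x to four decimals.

w_1 = (-1, 3, -2); ‖w_1‖ = 3.7417, so e_1 = (-0.2673, 0.8018, -0.5345).
e_1·w_2 = (-0.2673)·(-1) + 0.8018·3 + (-0.5345)·0 = 2.6726.
u_2 = w_2 − 2.6726·e_1 = (-0.2857, 0.8571, 1.4286).
‖u_2‖ = 1.6903, so e_2 = (-0.1690, 0.5071, 0.8452).
Qᵀb = (1.6036, -1.3522).
Back-substitute: x_2 = -1.3522/1.6903 = -0.8000.
x_1 = (1.6036 − 2.6726·(-0.8000))/3.7417 = 1.0000.

x = (1.0000, -0.8000)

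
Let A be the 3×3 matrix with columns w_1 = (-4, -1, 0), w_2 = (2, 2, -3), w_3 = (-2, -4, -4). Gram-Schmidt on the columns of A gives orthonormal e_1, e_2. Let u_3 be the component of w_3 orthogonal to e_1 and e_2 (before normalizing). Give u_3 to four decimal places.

u_3 = (1.0476, -4.1905, -2.0952)

w_1 = (-4, -1, 0); ‖w_1‖ = 4.1231, so e_1 = (-0.9701, -0.2425, 0.0000).
e_1·w_2 = (-0.9701)·2 + (-0.2425)·2 + 0.0000·(-3) = -2.4254.
u_2 = w_2 + 2.4254·e_1 = (-0.3529, 1.4118, -3.0000).
‖u_2‖ = 3.3343, so e_2 = (-0.1059, 0.4234, -0.8997).
e_1·w_3 = (-0.9701)·(-2) + (-0.2425)·(-4) + 0.0000·(-4) = 2.9104; e_2·w_3 = (-0.1059)·(-2) + 0.4234·(-4) + (-0.8997)·(-4) = 2.1170.
u_3 = w_3 − 2.9104·e_1 − 2.1170·e_2 = (1.0476, -4.1905, -2.0952).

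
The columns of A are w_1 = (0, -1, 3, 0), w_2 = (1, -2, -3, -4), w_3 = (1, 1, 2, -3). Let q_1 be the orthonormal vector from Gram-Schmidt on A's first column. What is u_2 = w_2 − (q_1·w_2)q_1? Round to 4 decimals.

w_1 = (0, -1, 3, 0); ‖w_1‖ = 3.1623, so q_1 = (0.0000, -0.3162, 0.9487, 0.0000).
q_1·w_2 = 0.0000·1 + (-0.3162)·(-2) + 0.9487·(-3) + 0.0000·(-4) = -2.2136.
u_2 = w_2 + 2.2136·q_1 = (1.0000, -2.7000, -0.9000, -4.0000).

u_2 = (1.0000, -2.7000, -0.9000, -4.0000)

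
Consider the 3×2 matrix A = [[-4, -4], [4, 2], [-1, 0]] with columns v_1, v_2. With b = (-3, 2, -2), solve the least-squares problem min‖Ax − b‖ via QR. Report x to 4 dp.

q_1 = v_1/‖v_1‖ = (-4, 4, -1)/5.7446 = (-0.6963, 0.6963, -0.1741).
r_{12} = q_1·v_2 = 4.1779.
u_2 = v_2 − 4.1779·q_1 = (-1.0909, -0.9091, 0.7273).
‖u_2‖ = 1.5954, so q_2 = (-0.6838, -0.5698, 0.4558).
Qᵀb = (3.8297, 0.0000).
Back-substitute: x_2 = 0.0000/1.5954 = 0.0000.
x_1 = (3.8297 − 4.1779·0.0000)/5.7446 = 0.6667.

x = (0.6667, 0.0000)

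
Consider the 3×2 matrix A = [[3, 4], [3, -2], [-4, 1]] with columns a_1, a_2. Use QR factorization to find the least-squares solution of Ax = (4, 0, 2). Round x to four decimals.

e_1 = a_1/‖a_1‖ = (3, 3, -4)/5.8310 = (0.5145, 0.5145, -0.6860).
r_{12} = e_1·a_2 = 0.3430.
u_2 = a_2 − 0.3430·e_1 = (3.8235, -2.1765, 1.2353).
‖u_2‖ = 4.5697, so e_2 = (0.8367, -0.4763, 0.2703).
Qᵀb = (0.6860, 3.8875).
Back-substitute: x_2 = 3.8875/4.5697 = 0.8507.
x_1 = (0.6860 − 0.3430·0.8507)/5.8310 = 0.0676.

x = (0.0676, 0.8507)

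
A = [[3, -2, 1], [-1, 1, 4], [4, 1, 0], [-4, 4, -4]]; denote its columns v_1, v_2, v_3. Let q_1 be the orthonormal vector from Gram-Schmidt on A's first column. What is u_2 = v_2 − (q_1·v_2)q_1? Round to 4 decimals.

u_2 = (-0.6429, 0.5476, 2.8095, 2.1905)

v_1 = (3, -1, 4, -4); ‖v_1‖ = 6.4807, so q_1 = (0.4629, -0.1543, 0.6172, -0.6172).
q_1·v_2 = 0.4629·(-2) + (-0.1543)·1 + 0.6172·1 + (-0.6172)·4 = -2.9318.
u_2 = v_2 + 2.9318·q_1 = (-0.6429, 0.5476, 2.8095, 2.1905).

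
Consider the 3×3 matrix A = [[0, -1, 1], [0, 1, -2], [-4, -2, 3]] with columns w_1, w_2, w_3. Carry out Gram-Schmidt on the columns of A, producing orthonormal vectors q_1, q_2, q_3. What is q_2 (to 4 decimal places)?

q_2 = (-0.7071, 0.7071, 0.0000)

w_1 = (0, 0, -4); ‖w_1‖ = 4.0000, so q_1 = (0.0000, 0.0000, -1.0000).
q_1·w_2 = 0.0000·(-1) + 0.0000·1 + (-1.0000)·(-2) = 2.0000.
u_2 = w_2 − 2.0000·q_1 = (-1.0000, 1.0000, 0.0000).
‖u_2‖ = 1.4142, so q_2 = (-0.7071, 0.7071, 0.0000).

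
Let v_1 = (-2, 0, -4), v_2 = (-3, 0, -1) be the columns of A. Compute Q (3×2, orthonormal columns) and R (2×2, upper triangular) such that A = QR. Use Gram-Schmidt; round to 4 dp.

v_1 = (-2, 0, -4); ‖v_1‖ = 4.4721, so e_1 = (-0.4472, 0.0000, -0.8944).
e_1·v_2 = (-0.4472)·(-3) + 0.0000·0 + (-0.8944)·(-1) = 2.2361.
u_2 = v_2 − 2.2361·e_1 = (-2.0000, 0.0000, 1.0000).
‖u_2‖ = 2.2361, so e_2 = (-0.8944, 0.0000, 0.4472).

Q = [[-0.4472, -0.8944], [0.0000, 0.0000], [-0.8944, 0.4472]], R = [[4.4721, 2.2361], [0.0000, 2.2361]]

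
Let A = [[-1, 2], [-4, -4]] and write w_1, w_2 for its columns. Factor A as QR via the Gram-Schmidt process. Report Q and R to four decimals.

Q = [[-0.2425, 0.9701], [-0.9701, -0.2425]], R = [[4.1231, 3.3955], [0.0000, 2.9104]]

q_1 = w_1/‖w_1‖ = (-1, -4)/4.1231 = (-0.2425, -0.9701).
r_{12} = q_1·w_2 = 3.3955.
u_2 = w_2 − 3.3955·q_1 = (2.8235, -0.7059).
‖u_2‖ = 2.9104, so q_2 = (0.9701, -0.2425).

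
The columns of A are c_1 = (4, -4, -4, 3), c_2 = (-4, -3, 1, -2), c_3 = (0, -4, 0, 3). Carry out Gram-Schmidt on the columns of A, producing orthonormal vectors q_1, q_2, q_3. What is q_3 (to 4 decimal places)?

q_1 = c_1/‖c_1‖ = (4, -4, -4, 3)/7.5498 = (0.5298, -0.5298, -0.5298, 0.3974).
r_{12} = q_1·c_2 = -1.8543.
u_2 = c_2 + 1.8543·q_1 = (-3.0175, -3.9825, 0.0175, -1.2632).
‖u_2‖ = 5.1538, so q_2 = (-0.5855, -0.7727, 0.0034, -0.2451).
r_{13} = q_1·c_3 = 3.3113; r_{23} = q_2·c_3 = 2.3556.
u_3 = c_3 − 3.3113·q_1 − 2.3556·q_2 = (-0.3752, -0.4254, 1.7464, 2.2616).
‖u_3‖ = 2.9131, so q_3 = (-0.1288, -0.1460, 0.5995, 0.7763).

q_3 = (-0.1288, -0.1460, 0.5995, 0.7763)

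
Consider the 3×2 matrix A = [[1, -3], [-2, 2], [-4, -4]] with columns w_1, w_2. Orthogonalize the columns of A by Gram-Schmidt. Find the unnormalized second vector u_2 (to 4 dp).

w_1 = (1, -2, -4); ‖w_1‖ = 4.5826, so q_1 = (0.2182, -0.4364, -0.8729).
q_1·w_2 = 0.2182·(-3) + (-0.4364)·2 + (-0.8729)·(-4) = 1.9640.
u_2 = w_2 − 1.9640·q_1 = (-3.4286, 2.8571, -2.2857).

u_2 = (-3.4286, 2.8571, -2.2857)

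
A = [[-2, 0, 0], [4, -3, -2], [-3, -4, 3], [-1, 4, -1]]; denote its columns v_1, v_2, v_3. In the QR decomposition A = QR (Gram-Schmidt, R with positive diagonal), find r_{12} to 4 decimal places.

r_{12} = -0.7303

q_1 = v_1/‖v_1‖ = (-2, 4, -3, -1)/5.4772 = (-0.3651, 0.7303, -0.5477, -0.1826).
r_{12} = q_1·v_2 = -0.7303.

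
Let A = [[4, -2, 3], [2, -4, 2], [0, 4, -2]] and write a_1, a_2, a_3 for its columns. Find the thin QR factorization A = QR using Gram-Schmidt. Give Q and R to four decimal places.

a_1 = (4, 2, 0); ‖a_1‖ = 4.4721, so e_1 = (0.8944, 0.4472, 0.0000).
e_1·a_2 = 0.8944·(-2) + 0.4472·(-4) + 0.0000·4 = -3.5777.
u_2 = a_2 + 3.5777·e_1 = (1.2000, -2.4000, 4.0000).
‖u_2‖ = 4.8166, so e_2 = (0.2491, -0.4983, 0.8305).
e_1·a_3 = 0.8944·3 + 0.4472·2 + 0.0000·(-2) = 3.5777; e_2·a_3 = 0.2491·3 + (-0.4983)·2 + 0.8305·(-2) = -1.9100.
u_3 = a_3 − 3.5777·e_1 + 1.9100·e_2 = (0.2759, -0.5517, -0.4138).
‖u_3‖ = 0.7428, so e_3 = (0.3714, -0.7428, -0.5571).

Q = [[0.8944, 0.2491, 0.3714], [0.4472, -0.4983, -0.7428], [0.0000, 0.8305, -0.5571]], R = [[4.4721, -3.5777, 3.5777], [0.0000, 4.8166, -1.9100], [0.0000, 0.0000, 0.7428]]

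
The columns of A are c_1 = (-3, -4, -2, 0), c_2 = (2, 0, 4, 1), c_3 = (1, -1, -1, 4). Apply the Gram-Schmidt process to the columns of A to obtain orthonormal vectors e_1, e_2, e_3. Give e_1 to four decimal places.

e_1 = c_1/‖c_1‖ = (-3, -4, -2, 0)/5.3852 = (-0.5571, -0.7428, -0.3714, 0.0000).

e_1 = (-0.5571, -0.7428, -0.3714, 0.0000)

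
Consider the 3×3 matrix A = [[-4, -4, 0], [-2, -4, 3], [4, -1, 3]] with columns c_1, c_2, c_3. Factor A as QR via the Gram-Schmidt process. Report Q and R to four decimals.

Q = [[-0.6667, -0.3800, -0.6412], [-0.3333, -0.6175, 0.7125], [0.6667, -0.6887, -0.2850]], R = [[6.0000, 3.3333, 1.0000], [0.0000, 4.6786, -3.9186], [0.0000, 0.0000, 1.2824]]

c_1 = (-4, -2, 4); ‖c_1‖ = 6.0000, so q_1 = (-0.6667, -0.3333, 0.6667).
q_1·c_2 = (-0.6667)·(-4) + (-0.3333)·(-4) + 0.6667·(-1) = 3.3333.
u_2 = c_2 − 3.3333·q_1 = (-1.7778, -2.8889, -3.2222).
‖u_2‖ = 4.6786, so q_2 = (-0.3800, -0.6175, -0.6887).
q_1·c_3 = (-0.6667)·0 + (-0.3333)·3 + 0.6667·3 = 1.0000; q_2·c_3 = (-0.3800)·0 + (-0.6175)·3 + (-0.6887)·3 = -3.9186.
u_3 = c_3 − 1.0000·q_1 + 3.9186·q_2 = (-0.8223, 0.9137, -0.3655).
‖u_3‖ = 1.2824, so q_3 = (-0.6412, 0.7125, -0.2850).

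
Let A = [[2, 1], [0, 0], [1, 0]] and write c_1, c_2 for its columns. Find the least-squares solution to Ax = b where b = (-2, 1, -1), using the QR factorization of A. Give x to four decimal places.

x = (-1.0000, 0.0000)

c_1 = (2, 0, 1); ‖c_1‖ = 2.2361, so q_1 = (0.8944, 0.0000, 0.4472).
q_1·c_2 = 0.8944·1 + 0.0000·0 + 0.4472·0 = 0.8944.
u_2 = c_2 − 0.8944·q_1 = (0.2000, 0.0000, -0.4000).
‖u_2‖ = 0.4472, so q_2 = (0.4472, 0.0000, -0.8944).
Qᵀb = (-2.2361, 0.0000).
Back-substitute: x_2 = 0.0000/0.4472 = 0.0000.
x_1 = (-2.2361 − 0.8944·0.0000)/2.2361 = -1.0000.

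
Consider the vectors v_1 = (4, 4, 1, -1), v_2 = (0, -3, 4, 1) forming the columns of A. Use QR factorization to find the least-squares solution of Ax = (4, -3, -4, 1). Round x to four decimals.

x = (-0.0996, -0.2653)

e_1 = v_1/‖v_1‖ = (4, 4, 1, -1)/5.8310 = (0.6860, 0.6860, 0.1715, -0.1715).
r_{12} = e_1·v_2 = -1.5435.
u_2 = v_2 + 1.5435·e_1 = (1.0588, -1.9412, 4.2647, 0.7353).
‖u_2‖ = 4.8598, so e_2 = (0.2179, -0.3994, 0.8775, 0.1513).
Qᵀb = (-0.1715, -1.2891).
Back-substitute: x_2 = -1.2891/4.8598 = -0.2653.
x_1 = (-0.1715 + 1.5435·(-0.2653))/5.8310 = -0.0996.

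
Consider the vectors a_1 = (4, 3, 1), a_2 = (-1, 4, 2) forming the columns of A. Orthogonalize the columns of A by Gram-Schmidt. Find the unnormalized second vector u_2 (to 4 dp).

u_2 = (-2.5385, 2.8462, 1.6154)

a_1 = (4, 3, 1); ‖a_1‖ = 5.0990, so q_1 = (0.7845, 0.5883, 0.1961).
q_1·a_2 = 0.7845·(-1) + 0.5883·4 + 0.1961·2 = 1.9612.
u_2 = a_2 − 1.9612·q_1 = (-2.5385, 2.8462, 1.6154).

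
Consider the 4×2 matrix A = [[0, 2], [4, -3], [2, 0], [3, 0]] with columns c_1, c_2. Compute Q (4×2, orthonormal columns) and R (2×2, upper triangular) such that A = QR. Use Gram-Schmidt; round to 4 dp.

Q = [[0.0000, 0.7056], [0.7428, -0.4744], [0.3714, 0.2920], [0.5571, 0.4380]], R = [[5.3852, -2.2283], [0.0000, 2.8345]]

c_1 = (0, 4, 2, 3); ‖c_1‖ = 5.3852, so e_1 = (0.0000, 0.7428, 0.3714, 0.5571).
e_1·c_2 = 0.0000·2 + 0.7428·(-3) + 0.3714·0 + 0.5571·0 = -2.2283.
u_2 = c_2 + 2.2283·e_1 = (2.0000, -1.3448, 0.8276, 1.2414).
‖u_2‖ = 2.8345, so e_2 = (0.7056, -0.4744, 0.2920, 0.4380).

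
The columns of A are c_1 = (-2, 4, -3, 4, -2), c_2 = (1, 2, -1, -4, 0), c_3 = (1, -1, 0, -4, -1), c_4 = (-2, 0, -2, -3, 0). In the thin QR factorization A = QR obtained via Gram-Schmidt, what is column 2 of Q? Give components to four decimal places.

e_2 = (0.1559, 0.5611, -0.3117, -0.7482, -0.0623)

c_1 = (-2, 4, -3, 4, -2); ‖c_1‖ = 7.0000, so e_1 = (-0.2857, 0.5714, -0.4286, 0.5714, -0.2857).
e_1·c_2 = (-0.2857)·1 + 0.5714·2 + (-0.4286)·(-1) + 0.5714·(-4) + (-0.2857)·0 = -1.0000.
u_2 = c_2 + 1.0000·e_1 = (0.7143, 2.5714, -1.4286, -3.4286, -0.2857).
‖u_2‖ = 4.5826, so e_2 = (0.1559, 0.5611, -0.3117, -0.7482, -0.0623).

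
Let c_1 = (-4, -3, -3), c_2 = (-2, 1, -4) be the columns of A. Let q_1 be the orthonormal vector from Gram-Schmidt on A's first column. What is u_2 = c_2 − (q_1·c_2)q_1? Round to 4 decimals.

c_1 = (-4, -3, -3); ‖c_1‖ = 5.8310, so q_1 = (-0.6860, -0.5145, -0.5145).
q_1·c_2 = (-0.6860)·(-2) + (-0.5145)·1 + (-0.5145)·(-4) = 2.9155.
u_2 = c_2 − 2.9155·q_1 = (0.0000, 2.5000, -2.5000).

u_2 = (0.0000, 2.5000, -2.5000)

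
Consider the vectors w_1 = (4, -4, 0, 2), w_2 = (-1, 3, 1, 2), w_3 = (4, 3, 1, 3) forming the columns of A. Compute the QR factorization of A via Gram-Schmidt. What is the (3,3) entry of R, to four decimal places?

r_{33} = 3.2937

w_1 = (4, -4, 0, 2); ‖w_1‖ = 6.0000, so e_1 = (0.6667, -0.6667, 0.0000, 0.3333).
e_1·w_2 = 0.6667·(-1) + (-0.6667)·3 + 0.0000·1 + 0.3333·2 = -2.0000.
u_2 = w_2 + 2.0000·e_1 = (0.3333, 1.6667, 1.0000, 2.6667).
‖u_2‖ = 3.3166, so e_2 = (0.1005, 0.5025, 0.3015, 0.8040).
e_1·w_3 = 0.6667·4 + (-0.6667)·3 + 0.0000·1 + 0.3333·3 = 1.6667; e_2·w_3 = 0.1005·4 + 0.5025·3 + 0.3015·1 + 0.8040·3 = 4.6232.
u_3 = w_3 − 1.6667·e_1 − 4.6232·e_2 = (2.4242, 1.7879, -0.3939, -1.2727).
r_{33} = ‖u_3‖ = 3.2937.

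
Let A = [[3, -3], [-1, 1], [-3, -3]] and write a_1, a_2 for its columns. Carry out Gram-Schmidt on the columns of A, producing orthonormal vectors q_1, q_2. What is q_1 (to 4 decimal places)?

a_1 = (3, -1, -3); ‖a_1‖ = 4.3589, so q_1 = (0.6882, -0.2294, -0.6882).

q_1 = (0.6882, -0.2294, -0.6882)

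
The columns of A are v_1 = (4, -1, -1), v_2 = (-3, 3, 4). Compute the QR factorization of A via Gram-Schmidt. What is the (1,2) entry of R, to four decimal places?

r_{12} = -4.4783

v_1 = (4, -1, -1); ‖v_1‖ = 4.2426, so e_1 = (0.9428, -0.2357, -0.2357).
r_{12} = e_1·v_2 = -4.4783.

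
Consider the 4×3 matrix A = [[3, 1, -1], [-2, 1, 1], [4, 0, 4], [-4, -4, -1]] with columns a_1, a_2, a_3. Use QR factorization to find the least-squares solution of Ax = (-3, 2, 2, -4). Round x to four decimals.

a_1 = (3, -2, 4, -4); ‖a_1‖ = 6.7082, so e_1 = (0.4472, -0.2981, 0.5963, -0.5963).
e_1·a_2 = 0.4472·1 + (-0.2981)·1 + 0.5963·0 + (-0.5963)·(-4) = 2.5342.
u_2 = a_2 − 2.5342·e_1 = (-0.1333, 1.7556, -1.5111, -2.4889).
‖u_2‖ = 3.4026, so e_2 = (-0.0392, 0.5159, -0.4441, -0.7315).
e_1·a_3 = 0.4472·(-1) + (-0.2981)·1 + 0.5963·4 + (-0.5963)·(-1) = 2.2361; e_2·a_3 = (-0.0392)·(-1) + 0.5159·1 + (-0.4441)·4 + (-0.7315)·(-1) = -0.4898.
u_3 = a_3 − 2.2361·e_1 + 0.4898·e_2 = (-2.0192, 1.9194, 2.4491, -0.0250).
‖u_3‖ = 3.7095, so e_3 = (-0.5443, 0.5174, 0.6602, -0.0067).
Qᵀb = (1.6398, 3.1871, 4.0153).
Back-substitute: x_3 = 4.0153/3.7095 = 1.0824.
x_2 = (3.1871 + 0.4898·1.0824)/3.4026 = 1.0925.
x_1 = (1.6398 − 2.5342·1.0925 − 2.2361·1.0824)/6.7082 = -0.5291.

x = (-0.5291, 1.0925, 1.0824)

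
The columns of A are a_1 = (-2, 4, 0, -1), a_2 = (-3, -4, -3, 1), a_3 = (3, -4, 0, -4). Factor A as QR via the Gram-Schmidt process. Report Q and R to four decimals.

e_1 = a_1/‖a_1‖ = (-2, 4, 0, -1)/4.5826 = (-0.4364, 0.8729, 0.0000, -0.2182).
r_{12} = e_1·a_2 = -2.4004.
u_2 = a_2 + 2.4004·e_1 = (-4.0476, -1.9048, -3.0000, 0.4762).
‖u_2‖ = 5.4072, so e_2 = (-0.7486, -0.3523, -0.5548, 0.0881).
r_{13} = e_1·a_3 = -3.9279; r_{23} = e_2·a_3 = -1.1889.
u_3 = a_3 + 3.9279·e_1 + 1.1889·e_2 = (0.3958, -0.9902, -0.6596, -4.7524).
‖u_3‖ = 4.9151, so e_3 = (0.0805, -0.2015, -0.1342, -0.9669).

Q = [[-0.4364, -0.7486, 0.0805], [0.8729, -0.3523, -0.2015], [0.0000, -0.5548, -0.1342], [-0.2182, 0.0881, -0.9669]], R = [[4.5826, -2.4004, -3.9279], [0.0000, 5.4072, -1.1889], [0.0000, 0.0000, 4.9151]]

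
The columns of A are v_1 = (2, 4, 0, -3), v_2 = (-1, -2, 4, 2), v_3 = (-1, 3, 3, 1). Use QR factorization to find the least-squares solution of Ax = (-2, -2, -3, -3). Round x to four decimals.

v_1 = (2, 4, 0, -3); ‖v_1‖ = 5.3852, so e_1 = (0.3714, 0.7428, 0.0000, -0.5571).
e_1·v_2 = 0.3714·(-1) + 0.7428·(-2) + 0.0000·4 + (-0.5571)·2 = -2.9711.
u_2 = v_2 + 2.9711·e_1 = (0.1034, 0.2069, 4.0000, 0.3448).
‖u_2‖ = 4.0215, so e_2 = (0.0257, 0.0514, 0.9947, 0.0857).
e_1·v_3 = 0.3714·(-1) + 0.7428·3 + 0.0000·3 + (-0.5571)·1 = 1.2999; e_2·v_3 = 0.0257·(-1) + 0.0514·3 + 0.9947·3 + 0.0857·1 = 3.1983.
u_3 = v_3 − 1.2999·e_1 − 3.1983·e_2 = (-1.5650, 1.8699, -0.1812, 1.4499).
‖u_3‖ = 2.8427, so e_3 = (-0.5505, 0.6578, -0.0638, 0.5100).
Qᵀb = (-0.5571, -3.3955, -1.5534).
Back-substitute: x_3 = -1.5534/2.8427 = -0.5464.
x_2 = (-3.3955 − 3.1983·(-0.5464))/4.0215 = -0.4098.
x_1 = (-0.5571 + 2.9711·(-0.4098) − 1.2999·(-0.5464))/5.3852 = -0.1976.

x = (-0.1976, -0.4098, -0.5464)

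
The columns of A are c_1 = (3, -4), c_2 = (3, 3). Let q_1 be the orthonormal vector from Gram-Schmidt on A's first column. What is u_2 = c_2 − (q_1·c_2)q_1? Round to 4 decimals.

c_1 = (3, -4); ‖c_1‖ = 5.0000, so q_1 = (0.6000, -0.8000).
q_1·c_2 = 0.6000·3 + (-0.8000)·3 = -0.6000.
u_2 = c_2 + 0.6000·q_1 = (3.3600, 2.5200).

u_2 = (3.3600, 2.5200)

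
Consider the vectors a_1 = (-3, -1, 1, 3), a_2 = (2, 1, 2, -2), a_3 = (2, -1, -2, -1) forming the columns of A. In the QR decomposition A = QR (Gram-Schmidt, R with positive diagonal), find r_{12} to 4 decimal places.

r_{12} = -2.4597

a_1 = (-3, -1, 1, 3); ‖a_1‖ = 4.4721, so e_1 = (-0.6708, -0.2236, 0.2236, 0.6708).
r_{12} = e_1·a_2 = -2.4597.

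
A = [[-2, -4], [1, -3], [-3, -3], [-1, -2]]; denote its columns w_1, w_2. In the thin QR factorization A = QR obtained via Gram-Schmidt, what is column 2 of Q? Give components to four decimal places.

q_2 = (-0.4080, -0.8888, 0.0437, -0.2040)

q_1 = w_1/‖w_1‖ = (-2, 1, -3, -1)/3.8730 = (-0.5164, 0.2582, -0.7746, -0.2582).
r_{12} = q_1·w_2 = 4.1312.
u_2 = w_2 − 4.1312·q_1 = (-1.8667, -4.0667, 0.2000, -0.9333).
‖u_2‖ = 4.5753, so q_2 = (-0.4080, -0.8888, 0.0437, -0.2040).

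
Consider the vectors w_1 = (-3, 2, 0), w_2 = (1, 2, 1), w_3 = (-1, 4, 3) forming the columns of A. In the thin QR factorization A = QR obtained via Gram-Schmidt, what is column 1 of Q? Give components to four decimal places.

w_1 = (-3, 2, 0); ‖w_1‖ = 3.6056, so q_1 = (-0.8321, 0.5547, 0.0000).

q_1 = (-0.8321, 0.5547, 0.0000)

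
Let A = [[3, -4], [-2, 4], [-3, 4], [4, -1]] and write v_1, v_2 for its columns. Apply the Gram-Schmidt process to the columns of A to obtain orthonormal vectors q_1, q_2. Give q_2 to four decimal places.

q_2 = (-0.3000, 0.5455, 0.3000, 0.7228)

q_1 = v_1/‖v_1‖ = (3, -2, -3, 4)/6.1644 = (0.4867, -0.3244, -0.4867, 0.6489).
r_{12} = q_1·v_2 = -5.8400.
u_2 = v_2 + 5.8400·q_1 = (-1.1579, 2.1053, 1.1579, 2.7895).
‖u_2‖ = 3.8594, so q_2 = (-0.3000, 0.5455, 0.3000, 0.7228).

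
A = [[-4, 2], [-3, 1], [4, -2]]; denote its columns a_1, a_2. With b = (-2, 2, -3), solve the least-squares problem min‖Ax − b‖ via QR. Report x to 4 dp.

a_1 = (-4, -3, 4); ‖a_1‖ = 6.4031, so q_1 = (-0.6247, -0.4685, 0.6247).
q_1·a_2 = (-0.6247)·2 + (-0.4685)·1 + 0.6247·(-2) = -2.9673.
u_2 = a_2 + 2.9673·q_1 = (0.1463, -0.3902, -0.1463).
‖u_2‖ = 0.4417, so q_2 = (0.3313, -0.8835, -0.3313).
Qᵀb = (-1.5617, -1.4356).
Back-substitute: x_2 = -1.4356/0.4417 = -3.2500.
x_1 = (-1.5617 + 2.9673·(-3.2500))/6.4031 = -1.7500.

x = (-1.7500, -3.2500)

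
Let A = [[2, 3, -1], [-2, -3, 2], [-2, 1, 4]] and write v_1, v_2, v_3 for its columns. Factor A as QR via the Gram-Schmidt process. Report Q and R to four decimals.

Q = [[0.5774, 0.4082, 0.7071], [-0.5774, -0.4082, 0.7071], [-0.5774, 0.8165, 0.0000]], R = [[3.4641, 2.8868, -4.0415], [0.0000, 3.2660, 2.0412], [0.0000, 0.0000, 0.7071]]

v_1 = (2, -2, -2); ‖v_1‖ = 3.4641, so e_1 = (0.5774, -0.5774, -0.5774).
e_1·v_2 = 0.5774·3 + (-0.5774)·(-3) + (-0.5774)·1 = 2.8868.
u_2 = v_2 − 2.8868·e_1 = (1.3333, -1.3333, 2.6667).
‖u_2‖ = 3.2660, so e_2 = (0.4082, -0.4082, 0.8165).
e_1·v_3 = 0.5774·(-1) + (-0.5774)·2 + (-0.5774)·4 = -4.0415; e_2·v_3 = 0.4082·(-1) + (-0.4082)·2 + 0.8165·4 = 2.0412.
u_3 = v_3 + 4.0415·e_1 − 2.0412·e_2 = (0.5000, 0.5000, 0.0000).
‖u_3‖ = 0.7071, so e_3 = (0.7071, 0.7071, 0.0000).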